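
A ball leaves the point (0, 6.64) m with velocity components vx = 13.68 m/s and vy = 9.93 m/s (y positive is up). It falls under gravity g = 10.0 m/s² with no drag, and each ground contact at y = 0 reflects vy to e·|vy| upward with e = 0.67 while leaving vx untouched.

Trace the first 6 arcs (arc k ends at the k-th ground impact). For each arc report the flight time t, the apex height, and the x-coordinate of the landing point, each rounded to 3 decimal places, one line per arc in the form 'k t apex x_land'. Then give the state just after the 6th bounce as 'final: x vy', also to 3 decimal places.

1 2.514 11.570 34.394
2 2.038 5.194 62.280
3 1.366 2.332 80.963
4 0.915 1.047 93.481
5 0.613 0.470 101.868
6 0.411 0.211 107.487
final: 107.487 1.376

Arc 1: start y=6.640, vy=9.930 → t=2.514, apex=11.570, x_land=34.394, impact vy=-15.212
  bounce: vy ← 0.67·15.212 = 10.192
Arc 2: start y=0.000, vy=10.192 → t=2.038, apex=5.194, x_land=62.280, impact vy=-10.192
  bounce: vy ← 0.67·10.192 = 6.829
Arc 3: start y=0.000, vy=6.829 → t=1.366, apex=2.332, x_land=80.963, impact vy=-6.829
  bounce: vy ← 0.67·6.829 = 4.575
Arc 4: start y=0.000, vy=4.575 → t=0.915, apex=1.047, x_land=93.481, impact vy=-4.575
  bounce: vy ← 0.67·4.575 = 3.065
Arc 5: start y=0.000, vy=3.065 → t=0.613, apex=0.470, x_land=101.868, impact vy=-3.065
  bounce: vy ← 0.67·3.065 = 2.054
Arc 6: start y=0.000, vy=2.054 → t=0.411, apex=0.211, x_land=107.487, impact vy=-2.054
  bounce: vy ← 0.67·2.054 = 1.376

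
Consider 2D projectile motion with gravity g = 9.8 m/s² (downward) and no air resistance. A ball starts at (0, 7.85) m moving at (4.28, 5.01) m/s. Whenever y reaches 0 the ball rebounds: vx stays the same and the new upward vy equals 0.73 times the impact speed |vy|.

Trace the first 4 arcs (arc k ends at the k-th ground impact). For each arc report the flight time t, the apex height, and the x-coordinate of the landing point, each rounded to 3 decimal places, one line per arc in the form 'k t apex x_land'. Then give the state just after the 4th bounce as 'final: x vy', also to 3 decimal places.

1 1.876 9.131 8.031
2 1.993 4.866 16.560
3 1.455 2.593 22.787
4 1.062 1.382 27.333
final: 27.333 3.799

Arc 1: start y=7.850, vy=5.010 → t=1.876, apex=9.131, x_land=8.031, impact vy=-13.378
  bounce: vy ← 0.73·13.378 = 9.766
Arc 2: start y=0.000, vy=9.766 → t=1.993, apex=4.866, x_land=16.560, impact vy=-9.766
  bounce: vy ← 0.73·9.766 = 7.129
Arc 3: start y=0.000, vy=7.129 → t=1.455, apex=2.593, x_land=22.787, impact vy=-7.129
  bounce: vy ← 0.73·7.129 = 5.204
Arc 4: start y=0.000, vy=5.204 → t=1.062, apex=1.382, x_land=27.333, impact vy=-5.204
  bounce: vy ← 0.73·5.204 = 3.799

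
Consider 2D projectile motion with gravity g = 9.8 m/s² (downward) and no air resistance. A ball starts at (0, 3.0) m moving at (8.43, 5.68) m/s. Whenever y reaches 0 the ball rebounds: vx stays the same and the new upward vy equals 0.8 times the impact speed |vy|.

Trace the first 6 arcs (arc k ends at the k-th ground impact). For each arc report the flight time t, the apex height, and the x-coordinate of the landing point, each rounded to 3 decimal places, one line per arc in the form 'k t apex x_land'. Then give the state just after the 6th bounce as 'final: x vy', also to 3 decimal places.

1 1.553 4.646 13.095
2 1.558 2.973 26.228
3 1.246 1.903 36.735
4 0.997 1.218 45.141
5 0.798 0.779 51.866
6 0.638 0.499 57.245
final: 57.245 2.502

Arc 1: start y=3.000, vy=5.680 → t=1.553, apex=4.646, x_land=13.095, impact vy=-9.543
  bounce: vy ← 0.8·9.543 = 7.634
Arc 2: start y=0.000, vy=7.634 → t=1.558, apex=2.973, x_land=26.228, impact vy=-7.634
  bounce: vy ← 0.8·7.634 = 6.107
Arc 3: start y=0.000, vy=6.107 → t=1.246, apex=1.903, x_land=36.735, impact vy=-6.107
  bounce: vy ← 0.8·6.107 = 4.886
Arc 4: start y=0.000, vy=4.886 → t=0.997, apex=1.218, x_land=45.141, impact vy=-4.886
  bounce: vy ← 0.8·4.886 = 3.909
Arc 5: start y=0.000, vy=3.909 → t=0.798, apex=0.779, x_land=51.866, impact vy=-3.909
  bounce: vy ← 0.8·3.909 = 3.127
Arc 6: start y=0.000, vy=3.127 → t=0.638, apex=0.499, x_land=57.245, impact vy=-3.127
  bounce: vy ← 0.8·3.127 = 2.502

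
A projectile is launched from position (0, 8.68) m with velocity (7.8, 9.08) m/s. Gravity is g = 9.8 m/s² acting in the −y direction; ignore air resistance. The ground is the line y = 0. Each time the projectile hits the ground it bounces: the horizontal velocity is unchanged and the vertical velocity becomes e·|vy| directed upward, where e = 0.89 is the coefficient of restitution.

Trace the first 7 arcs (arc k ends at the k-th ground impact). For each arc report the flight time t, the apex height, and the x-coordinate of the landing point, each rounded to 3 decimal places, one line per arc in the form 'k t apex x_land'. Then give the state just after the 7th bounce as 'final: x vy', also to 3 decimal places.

Arc 1: start y=8.680, vy=9.080 → t=2.548, apex=12.886, x_land=19.876, impact vy=-15.893
  bounce: vy ← 0.89·15.893 = 14.144
Arc 2: start y=0.000, vy=14.144 → t=2.887, apex=10.207, x_land=42.392, impact vy=-14.144
  bounce: vy ← 0.89·14.144 = 12.589
Arc 3: start y=0.000, vy=12.589 → t=2.569, apex=8.085, x_land=62.431, impact vy=-12.589
  bounce: vy ← 0.89·12.589 = 11.204
Arc 4: start y=0.000, vy=11.204 → t=2.286, apex=6.404, x_land=80.265, impact vy=-11.204
  bounce: vy ← 0.89·11.204 = 9.971
Arc 5: start y=0.000, vy=9.971 → t=2.035, apex=5.073, x_land=96.138, impact vy=-9.971
  bounce: vy ← 0.89·9.971 = 8.875
Arc 6: start y=0.000, vy=8.875 → t=1.811, apex=4.018, x_land=110.265, impact vy=-8.875
  bounce: vy ← 0.89·8.875 = 7.898
Arc 7: start y=0.000, vy=7.898 → t=1.612, apex=3.183, x_land=122.838, impact vy=-7.898
  bounce: vy ← 0.89·7.898 = 7.030

1 2.548 12.886 19.876
2 2.887 10.207 42.392
3 2.569 8.085 62.431
4 2.286 6.404 80.265
5 2.035 5.073 96.138
6 1.811 4.018 110.265
7 1.612 3.183 122.838
final: 122.838 7.030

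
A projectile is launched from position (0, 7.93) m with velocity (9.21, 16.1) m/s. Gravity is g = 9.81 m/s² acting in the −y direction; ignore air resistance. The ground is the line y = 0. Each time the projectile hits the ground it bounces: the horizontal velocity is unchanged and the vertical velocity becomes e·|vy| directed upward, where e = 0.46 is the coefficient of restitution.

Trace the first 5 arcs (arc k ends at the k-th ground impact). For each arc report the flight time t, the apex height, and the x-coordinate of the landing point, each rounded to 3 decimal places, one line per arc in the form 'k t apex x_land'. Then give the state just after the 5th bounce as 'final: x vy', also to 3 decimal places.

Arc 1: start y=7.930, vy=16.100 → t=3.717, apex=21.142, x_land=34.236, impact vy=-20.367
  bounce: vy ← 0.46·20.367 = 9.369
Arc 2: start y=0.000, vy=9.369 → t=1.910, apex=4.474, x_land=51.827, impact vy=-9.369
  bounce: vy ← 0.46·9.369 = 4.310
Arc 3: start y=0.000, vy=4.310 → t=0.879, apex=0.947, x_land=59.919, impact vy=-4.310
  bounce: vy ← 0.46·4.310 = 1.982
Arc 4: start y=0.000, vy=1.982 → t=0.404, apex=0.200, x_land=63.642, impact vy=-1.982
  bounce: vy ← 0.46·1.982 = 0.912
Arc 5: start y=0.000, vy=0.912 → t=0.186, apex=0.042, x_land=65.354, impact vy=-0.912
  bounce: vy ← 0.46·0.912 = 0.419

1 3.717 21.142 34.236
2 1.910 4.474 51.827
3 0.879 0.947 59.919
4 0.404 0.200 63.642
5 0.186 0.042 65.354
final: 65.354 0.419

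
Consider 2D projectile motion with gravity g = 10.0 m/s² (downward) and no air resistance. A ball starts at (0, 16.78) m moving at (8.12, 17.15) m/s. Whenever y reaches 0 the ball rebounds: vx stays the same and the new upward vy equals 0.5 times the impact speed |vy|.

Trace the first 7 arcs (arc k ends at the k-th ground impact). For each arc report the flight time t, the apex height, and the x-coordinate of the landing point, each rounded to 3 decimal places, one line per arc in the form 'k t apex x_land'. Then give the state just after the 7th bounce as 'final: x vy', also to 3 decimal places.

1 4.224 31.486 34.302
2 2.509 7.872 54.679
3 1.255 1.968 64.867
4 0.627 0.492 69.961
5 0.314 0.123 72.508
6 0.157 0.031 73.782
7 0.078 0.008 74.419
final: 74.419 0.196

Arc 1: start y=16.780, vy=17.150 → t=4.224, apex=31.486, x_land=34.302, impact vy=-25.094
  bounce: vy ← 0.5·25.094 = 12.547
Arc 2: start y=0.000, vy=12.547 → t=2.509, apex=7.872, x_land=54.679, impact vy=-12.547
  bounce: vy ← 0.5·12.547 = 6.274
Arc 3: start y=0.000, vy=6.274 → t=1.255, apex=1.968, x_land=64.867, impact vy=-6.274
  bounce: vy ← 0.5·6.274 = 3.137
Arc 4: start y=0.000, vy=3.137 → t=0.627, apex=0.492, x_land=69.961, impact vy=-3.137
  bounce: vy ← 0.5·3.137 = 1.568
Arc 5: start y=0.000, vy=1.568 → t=0.314, apex=0.123, x_land=72.508, impact vy=-1.568
  bounce: vy ← 0.5·1.568 = 0.784
Arc 6: start y=0.000, vy=0.784 → t=0.157, apex=0.031, x_land=73.782, impact vy=-0.784
  bounce: vy ← 0.5·0.784 = 0.392
Arc 7: start y=0.000, vy=0.392 → t=0.078, apex=0.008, x_land=74.419, impact vy=-0.392
  bounce: vy ← 0.5·0.392 = 0.196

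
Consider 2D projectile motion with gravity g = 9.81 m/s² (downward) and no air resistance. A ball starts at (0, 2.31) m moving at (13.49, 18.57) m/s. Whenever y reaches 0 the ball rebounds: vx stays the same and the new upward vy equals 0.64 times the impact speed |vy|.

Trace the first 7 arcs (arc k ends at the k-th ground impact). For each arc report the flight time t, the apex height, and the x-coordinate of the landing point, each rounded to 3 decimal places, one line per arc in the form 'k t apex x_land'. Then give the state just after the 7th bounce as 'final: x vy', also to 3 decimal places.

1 3.906 19.886 52.699
2 2.577 8.145 87.466
3 1.649 3.336 109.718
4 1.056 1.367 123.959
5 0.676 0.560 133.073
6 0.432 0.229 138.906
7 0.277 0.094 142.639
final: 142.639 0.869

Arc 1: start y=2.310, vy=18.570 → t=3.906, apex=19.886, x_land=52.699, impact vy=-19.753
  bounce: vy ← 0.64·19.753 = 12.642
Arc 2: start y=0.000, vy=12.642 → t=2.577, apex=8.145, x_land=87.466, impact vy=-12.642
  bounce: vy ← 0.64·12.642 = 8.091
Arc 3: start y=0.000, vy=8.091 → t=1.649, apex=3.336, x_land=109.718, impact vy=-8.091
  bounce: vy ← 0.64·8.091 = 5.178
Arc 4: start y=0.000, vy=5.178 → t=1.056, apex=1.367, x_land=123.959, impact vy=-5.178
  bounce: vy ← 0.64·5.178 = 3.314
Arc 5: start y=0.000, vy=3.314 → t=0.676, apex=0.560, x_land=133.073, impact vy=-3.314
  bounce: vy ← 0.64·3.314 = 2.121
Arc 6: start y=0.000, vy=2.121 → t=0.432, apex=0.229, x_land=138.906, impact vy=-2.121
  bounce: vy ← 0.64·2.121 = 1.357
Arc 7: start y=0.000, vy=1.357 → t=0.277, apex=0.094, x_land=142.639, impact vy=-1.357
  bounce: vy ← 0.64·1.357 = 0.869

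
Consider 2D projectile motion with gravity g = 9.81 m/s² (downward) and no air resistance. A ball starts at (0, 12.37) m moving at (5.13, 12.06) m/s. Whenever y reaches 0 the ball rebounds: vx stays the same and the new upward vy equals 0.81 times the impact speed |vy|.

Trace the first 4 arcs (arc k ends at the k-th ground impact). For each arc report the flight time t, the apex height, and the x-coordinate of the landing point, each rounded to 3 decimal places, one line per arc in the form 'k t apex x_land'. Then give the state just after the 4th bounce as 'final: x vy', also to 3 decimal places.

1 3.238 19.783 16.609
2 3.253 12.980 33.299
3 2.635 8.516 46.818
4 2.135 5.587 57.769
final: 57.769 8.481

Arc 1: start y=12.370, vy=12.060 → t=3.238, apex=19.783, x_land=16.609, impact vy=-19.701
  bounce: vy ← 0.81·19.701 = 15.958
Arc 2: start y=0.000, vy=15.958 → t=3.253, apex=12.980, x_land=33.299, impact vy=-15.958
  bounce: vy ← 0.81·15.958 = 12.926
Arc 3: start y=0.000, vy=12.926 → t=2.635, apex=8.516, x_land=46.818, impact vy=-12.926
  bounce: vy ← 0.81·12.926 = 10.470
Arc 4: start y=0.000, vy=10.470 → t=2.135, apex=5.587, x_land=57.769, impact vy=-10.470
  bounce: vy ← 0.81·10.470 = 8.481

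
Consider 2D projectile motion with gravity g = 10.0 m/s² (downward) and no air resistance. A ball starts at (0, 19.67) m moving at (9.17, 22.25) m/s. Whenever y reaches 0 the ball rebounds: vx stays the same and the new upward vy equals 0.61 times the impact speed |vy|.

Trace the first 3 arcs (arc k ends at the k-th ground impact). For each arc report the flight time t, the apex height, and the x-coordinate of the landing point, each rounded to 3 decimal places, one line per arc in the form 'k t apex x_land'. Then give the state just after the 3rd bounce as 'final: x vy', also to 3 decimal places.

1 5.206 44.423 47.736
2 3.636 16.530 81.083
3 2.218 6.151 101.424
final: 101.424 6.766

Arc 1: start y=19.670, vy=22.250 → t=5.206, apex=44.423, x_land=47.736, impact vy=-29.807
  bounce: vy ← 0.61·29.807 = 18.182
Arc 2: start y=0.000, vy=18.182 → t=3.636, apex=16.530, x_land=81.083, impact vy=-18.182
  bounce: vy ← 0.61·18.182 = 11.091
Arc 3: start y=0.000, vy=11.091 → t=2.218, apex=6.151, x_land=101.424, impact vy=-11.091
  bounce: vy ← 0.61·11.091 = 6.766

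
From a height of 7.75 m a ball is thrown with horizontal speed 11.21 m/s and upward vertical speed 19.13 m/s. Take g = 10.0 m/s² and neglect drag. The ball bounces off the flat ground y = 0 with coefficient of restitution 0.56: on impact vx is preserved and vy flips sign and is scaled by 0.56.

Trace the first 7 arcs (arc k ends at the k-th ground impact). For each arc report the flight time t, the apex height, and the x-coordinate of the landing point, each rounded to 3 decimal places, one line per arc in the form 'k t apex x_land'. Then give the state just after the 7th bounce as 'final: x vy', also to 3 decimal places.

1 4.195 26.048 47.031
2 2.556 8.169 75.688
3 1.432 2.562 91.735
4 0.802 0.803 100.722
5 0.449 0.252 105.755
6 0.251 0.079 108.573
7 0.141 0.025 110.151
final: 110.151 0.394

Arc 1: start y=7.750, vy=19.130 → t=4.195, apex=26.048, x_land=47.031, impact vy=-22.824
  bounce: vy ← 0.56·22.824 = 12.782
Arc 2: start y=0.000, vy=12.782 → t=2.556, apex=8.169, x_land=75.688, impact vy=-12.782
  bounce: vy ← 0.56·12.782 = 7.158
Arc 3: start y=0.000, vy=7.158 → t=1.432, apex=2.562, x_land=91.735, impact vy=-7.158
  bounce: vy ← 0.56·7.158 = 4.008
Arc 4: start y=0.000, vy=4.008 → t=0.802, apex=0.803, x_land=100.722, impact vy=-4.008
  bounce: vy ← 0.56·4.008 = 2.245
Arc 5: start y=0.000, vy=2.245 → t=0.449, apex=0.252, x_land=105.755, impact vy=-2.245
  bounce: vy ← 0.56·2.245 = 1.257
Arc 6: start y=0.000, vy=1.257 → t=0.251, apex=0.079, x_land=108.573, impact vy=-1.257
  bounce: vy ← 0.56·1.257 = 0.704
Arc 7: start y=0.000, vy=0.704 → t=0.141, apex=0.025, x_land=110.151, impact vy=-0.704
  bounce: vy ← 0.56·0.704 = 0.394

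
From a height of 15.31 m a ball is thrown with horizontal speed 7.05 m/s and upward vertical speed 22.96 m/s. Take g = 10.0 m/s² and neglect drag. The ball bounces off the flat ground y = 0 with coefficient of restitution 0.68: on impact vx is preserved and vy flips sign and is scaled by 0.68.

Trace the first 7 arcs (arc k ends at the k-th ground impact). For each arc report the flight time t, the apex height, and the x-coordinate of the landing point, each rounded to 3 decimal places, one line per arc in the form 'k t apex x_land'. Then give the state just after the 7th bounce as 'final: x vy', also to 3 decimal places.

1 5.183 41.668 36.539
2 3.926 19.267 64.217
3 2.670 8.909 83.039
4 1.815 4.120 95.837
5 1.234 1.905 104.541
6 0.839 0.881 110.459
7 0.571 0.407 114.483
final: 114.483 1.941

Arc 1: start y=15.310, vy=22.960 → t=5.183, apex=41.668, x_land=36.539, impact vy=-28.868
  bounce: vy ← 0.68·28.868 = 19.630
Arc 2: start y=0.000, vy=19.630 → t=3.926, apex=19.267, x_land=64.217, impact vy=-19.630
  bounce: vy ← 0.68·19.630 = 13.349
Arc 3: start y=0.000, vy=13.349 → t=2.670, apex=8.909, x_land=83.039, impact vy=-13.349
  bounce: vy ← 0.68·13.349 = 9.077
Arc 4: start y=0.000, vy=9.077 → t=1.815, apex=4.120, x_land=95.837, impact vy=-9.077
  bounce: vy ← 0.68·9.077 = 6.172
Arc 5: start y=0.000, vy=6.172 → t=1.234, apex=1.905, x_land=104.541, impact vy=-6.172
  bounce: vy ← 0.68·6.172 = 4.197
Arc 6: start y=0.000, vy=4.197 → t=0.839, apex=0.881, x_land=110.459, impact vy=-4.197
  bounce: vy ← 0.68·4.197 = 2.854
Arc 7: start y=0.000, vy=2.854 → t=0.571, apex=0.407, x_land=114.483, impact vy=-2.854
  bounce: vy ← 0.68·2.854 = 1.941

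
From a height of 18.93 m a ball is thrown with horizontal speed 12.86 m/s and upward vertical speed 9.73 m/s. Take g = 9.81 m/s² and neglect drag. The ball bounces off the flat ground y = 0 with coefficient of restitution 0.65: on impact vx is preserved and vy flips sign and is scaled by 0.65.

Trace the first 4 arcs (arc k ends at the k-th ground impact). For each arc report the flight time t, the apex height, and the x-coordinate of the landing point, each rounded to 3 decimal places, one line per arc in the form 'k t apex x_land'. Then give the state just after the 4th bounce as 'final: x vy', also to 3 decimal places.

Arc 1: start y=18.930, vy=9.730 → t=3.193, apex=23.755, x_land=41.056, impact vy=-21.589
  bounce: vy ← 0.65·21.589 = 14.033
Arc 2: start y=0.000, vy=14.033 → t=2.861, apex=10.037, x_land=77.847, impact vy=-14.033
  bounce: vy ← 0.65·14.033 = 9.121
Arc 3: start y=0.000, vy=9.121 → t=1.860, apex=4.240, x_land=101.762, impact vy=-9.121
  bounce: vy ← 0.65·9.121 = 5.929
Arc 4: start y=0.000, vy=5.929 → t=1.209, apex=1.792, x_land=117.306, impact vy=-5.929
  bounce: vy ← 0.65·5.929 = 3.854

1 3.193 23.755 41.056
2 2.861 10.037 77.847
3 1.860 4.240 101.762
4 1.209 1.792 117.306
final: 117.306 3.854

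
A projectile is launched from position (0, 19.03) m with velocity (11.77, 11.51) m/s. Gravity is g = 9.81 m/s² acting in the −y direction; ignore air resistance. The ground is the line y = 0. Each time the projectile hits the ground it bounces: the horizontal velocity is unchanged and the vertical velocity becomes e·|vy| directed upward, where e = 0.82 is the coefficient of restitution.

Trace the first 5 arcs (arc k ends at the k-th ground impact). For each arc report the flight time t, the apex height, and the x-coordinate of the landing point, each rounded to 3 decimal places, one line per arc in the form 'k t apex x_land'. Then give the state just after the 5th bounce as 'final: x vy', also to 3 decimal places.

1 3.466 25.782 40.794
2 3.760 17.336 85.049
3 3.083 11.657 121.338
4 2.528 7.838 151.095
5 2.073 5.270 175.496
final: 175.496 8.338

Arc 1: start y=19.030, vy=11.510 → t=3.466, apex=25.782, x_land=40.794, impact vy=-22.491
  bounce: vy ← 0.82·22.491 = 18.443
Arc 2: start y=0.000, vy=18.443 → t=3.760, apex=17.336, x_land=85.049, impact vy=-18.443
  bounce: vy ← 0.82·18.443 = 15.123
Arc 3: start y=0.000, vy=15.123 → t=3.083, apex=11.657, x_land=121.338, impact vy=-15.123
  bounce: vy ← 0.82·15.123 = 12.401
Arc 4: start y=0.000, vy=12.401 → t=2.528, apex=7.838, x_land=151.095, impact vy=-12.401
  bounce: vy ← 0.82·12.401 = 10.169
Arc 5: start y=0.000, vy=10.169 → t=2.073, apex=5.270, x_land=175.496, impact vy=-10.169
  bounce: vy ← 0.82·10.169 = 8.338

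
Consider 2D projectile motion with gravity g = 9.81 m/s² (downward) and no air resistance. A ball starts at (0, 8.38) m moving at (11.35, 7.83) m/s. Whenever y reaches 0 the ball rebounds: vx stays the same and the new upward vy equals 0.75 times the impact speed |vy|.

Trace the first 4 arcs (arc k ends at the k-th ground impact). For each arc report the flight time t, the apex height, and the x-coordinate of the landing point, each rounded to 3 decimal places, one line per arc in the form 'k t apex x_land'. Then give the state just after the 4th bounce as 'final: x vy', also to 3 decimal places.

Arc 1: start y=8.380, vy=7.830 → t=2.330, apex=11.505, x_land=26.442, impact vy=-15.024
  bounce: vy ← 0.75·15.024 = 11.268
Arc 2: start y=0.000, vy=11.268 → t=2.297, apex=6.471, x_land=52.516, impact vy=-11.268
  bounce: vy ← 0.75·11.268 = 8.451
Arc 3: start y=0.000, vy=8.451 → t=1.723, apex=3.640, x_land=72.071, impact vy=-8.451
  bounce: vy ← 0.75·8.451 = 6.338
Arc 4: start y=0.000, vy=6.338 → t=1.292, apex=2.048, x_land=86.738, impact vy=-6.338
  bounce: vy ← 0.75·6.338 = 4.754

1 2.330 11.505 26.442
2 2.297 6.471 52.516
3 1.723 3.640 72.071
4 1.292 2.048 86.738
final: 86.738 4.754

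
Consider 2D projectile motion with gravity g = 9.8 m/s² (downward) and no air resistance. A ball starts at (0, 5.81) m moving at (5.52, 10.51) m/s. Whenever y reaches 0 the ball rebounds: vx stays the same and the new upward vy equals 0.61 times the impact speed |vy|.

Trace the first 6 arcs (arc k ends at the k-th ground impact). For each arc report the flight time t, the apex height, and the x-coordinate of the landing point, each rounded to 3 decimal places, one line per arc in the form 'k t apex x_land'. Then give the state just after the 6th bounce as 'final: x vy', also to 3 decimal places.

Arc 1: start y=5.810, vy=10.510 → t=2.601, apex=11.446, x_land=14.356, impact vy=-14.978
  bounce: vy ← 0.61·14.978 = 9.136
Arc 2: start y=0.000, vy=9.136 → t=1.865, apex=4.259, x_land=24.649, impact vy=-9.136
  bounce: vy ← 0.61·9.136 = 5.573
Arc 3: start y=0.000, vy=5.573 → t=1.137, apex=1.585, x_land=30.927, impact vy=-5.573
  bounce: vy ← 0.61·5.573 = 3.400
Arc 4: start y=0.000, vy=3.400 → t=0.694, apex=0.590, x_land=34.757, impact vy=-3.400
  bounce: vy ← 0.61·3.400 = 2.074
Arc 5: start y=0.000, vy=2.074 → t=0.423, apex=0.219, x_land=37.093, impact vy=-2.074
  bounce: vy ← 0.61·2.074 = 1.265
Arc 6: start y=0.000, vy=1.265 → t=0.258, apex=0.082, x_land=38.519, impact vy=-1.265
  bounce: vy ← 0.61·1.265 = 0.772

1 2.601 11.446 14.356
2 1.865 4.259 24.649
3 1.137 1.585 30.927
4 0.694 0.590 34.757
5 0.423 0.219 37.093
6 0.258 0.082 38.519
final: 38.519 0.772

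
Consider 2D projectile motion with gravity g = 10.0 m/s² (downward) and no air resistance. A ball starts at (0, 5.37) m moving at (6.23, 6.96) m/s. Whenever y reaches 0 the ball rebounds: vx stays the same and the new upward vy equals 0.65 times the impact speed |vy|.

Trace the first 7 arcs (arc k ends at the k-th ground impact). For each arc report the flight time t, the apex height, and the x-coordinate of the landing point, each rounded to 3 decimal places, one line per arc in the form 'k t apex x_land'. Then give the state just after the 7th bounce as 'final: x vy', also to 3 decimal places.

Arc 1: start y=5.370, vy=6.960 → t=1.944, apex=7.792, x_land=12.113, impact vy=-12.484
  bounce: vy ← 0.65·12.484 = 8.114
Arc 2: start y=0.000, vy=8.114 → t=1.623, apex=3.292, x_land=22.224, impact vy=-8.114
  bounce: vy ← 0.65·8.114 = 5.274
Arc 3: start y=0.000, vy=5.274 → t=1.055, apex=1.391, x_land=28.796, impact vy=-5.274
  bounce: vy ← 0.65·5.274 = 3.428
Arc 4: start y=0.000, vy=3.428 → t=0.686, apex=0.588, x_land=33.067, impact vy=-3.428
  bounce: vy ← 0.65·3.428 = 2.228
Arc 5: start y=0.000, vy=2.228 → t=0.446, apex=0.248, x_land=35.844, impact vy=-2.228
  bounce: vy ← 0.65·2.228 = 1.448
Arc 6: start y=0.000, vy=1.448 → t=0.290, apex=0.105, x_land=37.649, impact vy=-1.448
  bounce: vy ← 0.65·1.448 = 0.942
Arc 7: start y=0.000, vy=0.942 → t=0.188, apex=0.044, x_land=38.822, impact vy=-0.942
  bounce: vy ← 0.65·0.942 = 0.612

1 1.944 7.792 12.113
2 1.623 3.292 22.224
3 1.055 1.391 28.796
4 0.686 0.588 33.067
5 0.446 0.248 35.844
6 0.290 0.105 37.649
7 0.188 0.044 38.822
final: 38.822 0.612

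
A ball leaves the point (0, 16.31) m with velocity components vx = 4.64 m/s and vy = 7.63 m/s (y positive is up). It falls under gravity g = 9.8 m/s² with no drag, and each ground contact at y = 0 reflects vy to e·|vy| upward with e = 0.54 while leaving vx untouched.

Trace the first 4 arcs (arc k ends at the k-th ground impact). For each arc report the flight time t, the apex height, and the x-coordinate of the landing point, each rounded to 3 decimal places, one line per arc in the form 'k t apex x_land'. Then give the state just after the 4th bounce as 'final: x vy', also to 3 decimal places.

Arc 1: start y=16.310, vy=7.630 → t=2.762, apex=19.280, x_land=12.817, impact vy=-19.439
  bounce: vy ← 0.54·19.439 = 10.497
Arc 2: start y=0.000, vy=10.497 → t=2.142, apex=5.622, x_land=22.757, impact vy=-10.497
  bounce: vy ← 0.54·10.497 = 5.669
Arc 3: start y=0.000, vy=5.669 → t=1.157, apex=1.639, x_land=28.125, impact vy=-5.669
  bounce: vy ← 0.54·5.669 = 3.061
Arc 4: start y=0.000, vy=3.061 → t=0.625, apex=0.478, x_land=31.023, impact vy=-3.061
  bounce: vy ← 0.54·3.061 = 1.653

1 2.762 19.280 12.817
2 2.142 5.622 22.757
3 1.157 1.639 28.125
4 0.625 0.478 31.023
final: 31.023 1.653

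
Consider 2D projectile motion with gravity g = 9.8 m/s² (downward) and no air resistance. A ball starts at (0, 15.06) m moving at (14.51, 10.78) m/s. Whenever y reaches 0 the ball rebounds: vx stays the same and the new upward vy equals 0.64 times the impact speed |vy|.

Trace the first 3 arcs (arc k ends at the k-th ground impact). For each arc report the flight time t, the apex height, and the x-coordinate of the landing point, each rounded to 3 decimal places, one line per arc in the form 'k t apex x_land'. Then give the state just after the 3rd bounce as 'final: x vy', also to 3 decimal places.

Arc 1: start y=15.060, vy=10.780 → t=3.170, apex=20.989, x_land=45.992, impact vy=-20.283
  bounce: vy ← 0.64·20.283 = 12.981
Arc 2: start y=0.000, vy=12.981 → t=2.649, apex=8.597, x_land=84.431, impact vy=-12.981
  bounce: vy ← 0.64·12.981 = 8.308
Arc 3: start y=0.000, vy=8.308 → t=1.695, apex=3.521, x_land=109.032, impact vy=-8.308
  bounce: vy ← 0.64·8.308 = 5.317

1 3.170 20.989 45.992
2 2.649 8.597 84.431
3 1.695 3.521 109.032
final: 109.032 5.317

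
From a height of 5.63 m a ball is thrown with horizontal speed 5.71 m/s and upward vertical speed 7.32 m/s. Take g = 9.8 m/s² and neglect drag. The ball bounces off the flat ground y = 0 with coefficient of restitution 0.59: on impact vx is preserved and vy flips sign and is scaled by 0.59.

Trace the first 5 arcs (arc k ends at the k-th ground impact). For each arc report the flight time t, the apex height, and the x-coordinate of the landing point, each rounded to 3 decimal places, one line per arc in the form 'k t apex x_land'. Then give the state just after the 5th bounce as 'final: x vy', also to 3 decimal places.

Arc 1: start y=5.630, vy=7.320 → t=2.053, apex=8.364, x_land=11.725, impact vy=-12.804
  bounce: vy ← 0.59·12.804 = 7.554
Arc 2: start y=0.000, vy=7.554 → t=1.542, apex=2.911, x_land=20.528, impact vy=-7.554
  bounce: vy ← 0.59·7.554 = 4.457
Arc 3: start y=0.000, vy=4.457 → t=0.910, apex=1.013, x_land=25.722, impact vy=-4.457
  bounce: vy ← 0.59·4.457 = 2.630
Arc 4: start y=0.000, vy=2.630 → t=0.537, apex=0.353, x_land=28.786, impact vy=-2.630
  bounce: vy ← 0.59·2.630 = 1.551
Arc 5: start y=0.000, vy=1.551 → t=0.317, apex=0.123, x_land=30.594, impact vy=-1.551
  bounce: vy ← 0.59·1.551 = 0.915

1 2.053 8.364 11.725
2 1.542 2.911 20.528
3 0.910 1.013 25.722
4 0.537 0.353 28.786
5 0.317 0.123 30.594
final: 30.594 0.915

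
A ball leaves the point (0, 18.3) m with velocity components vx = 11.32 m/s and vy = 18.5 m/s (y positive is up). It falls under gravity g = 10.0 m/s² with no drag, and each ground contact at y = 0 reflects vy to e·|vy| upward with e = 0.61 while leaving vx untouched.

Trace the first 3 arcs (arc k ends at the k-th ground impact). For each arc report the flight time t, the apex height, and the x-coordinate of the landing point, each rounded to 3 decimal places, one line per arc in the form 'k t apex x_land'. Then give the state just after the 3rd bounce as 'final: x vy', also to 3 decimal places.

Arc 1: start y=18.300, vy=18.500 → t=4.511, apex=35.413, x_land=51.068, impact vy=-26.613
  bounce: vy ← 0.61·26.613 = 16.234
Arc 2: start y=0.000, vy=16.234 → t=3.247, apex=13.177, x_land=87.821, impact vy=-16.234
  bounce: vy ← 0.61·16.234 = 9.903
Arc 3: start y=0.000, vy=9.903 → t=1.981, apex=4.903, x_land=110.241, impact vy=-9.903
  bounce: vy ← 0.61·9.903 = 6.041

1 4.511 35.413 51.068
2 3.247 13.177 87.821
3 1.981 4.903 110.241
final: 110.241 6.041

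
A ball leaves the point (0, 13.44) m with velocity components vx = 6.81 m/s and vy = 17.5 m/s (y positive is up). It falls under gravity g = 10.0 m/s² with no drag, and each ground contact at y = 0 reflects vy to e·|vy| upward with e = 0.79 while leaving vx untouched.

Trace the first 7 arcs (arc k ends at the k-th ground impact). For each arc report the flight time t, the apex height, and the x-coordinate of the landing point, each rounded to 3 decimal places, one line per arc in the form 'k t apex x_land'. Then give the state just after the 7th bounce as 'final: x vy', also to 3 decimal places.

1 4.148 28.752 28.248
2 3.789 17.944 54.050
3 2.993 11.199 74.434
4 2.365 6.989 90.537
5 1.868 4.362 103.259
6 1.476 2.722 113.309
7 1.166 1.699 121.248
final: 121.248 4.605

Arc 1: start y=13.440, vy=17.500 → t=4.148, apex=28.752, x_land=28.248, impact vy=-23.980
  bounce: vy ← 0.79·23.980 = 18.944
Arc 2: start y=0.000, vy=18.944 → t=3.789, apex=17.944, x_land=54.050, impact vy=-18.944
  bounce: vy ← 0.79·18.944 = 14.966
Arc 3: start y=0.000, vy=14.966 → t=2.993, apex=11.199, x_land=74.434, impact vy=-14.966
  bounce: vy ← 0.79·14.966 = 11.823
Arc 4: start y=0.000, vy=11.823 → t=2.365, apex=6.989, x_land=90.537, impact vy=-11.823
  bounce: vy ← 0.79·11.823 = 9.340
Arc 5: start y=0.000, vy=9.340 → t=1.868, apex=4.362, x_land=103.259, impact vy=-9.340
  bounce: vy ← 0.79·9.340 = 7.379
Arc 6: start y=0.000, vy=7.379 → t=1.476, apex=2.722, x_land=113.309, impact vy=-7.379
  bounce: vy ← 0.79·7.379 = 5.829
Arc 7: start y=0.000, vy=5.829 → t=1.166, apex=1.699, x_land=121.248, impact vy=-5.829
  bounce: vy ← 0.79·5.829 = 4.605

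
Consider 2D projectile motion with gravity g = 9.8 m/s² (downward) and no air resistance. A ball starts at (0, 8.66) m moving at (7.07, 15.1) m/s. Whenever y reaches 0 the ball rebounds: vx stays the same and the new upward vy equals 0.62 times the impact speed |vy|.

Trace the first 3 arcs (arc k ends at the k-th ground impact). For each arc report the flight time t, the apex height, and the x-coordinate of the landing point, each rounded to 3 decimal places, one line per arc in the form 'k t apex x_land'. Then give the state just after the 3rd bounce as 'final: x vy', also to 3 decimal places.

Arc 1: start y=8.660, vy=15.100 → t=3.576, apex=20.293, x_land=25.281, impact vy=-19.944
  bounce: vy ← 0.62·19.944 = 12.365
Arc 2: start y=0.000, vy=12.365 → t=2.523, apex=7.801, x_land=43.122, impact vy=-12.365
  bounce: vy ← 0.62·12.365 = 7.666
Arc 3: start y=0.000, vy=7.666 → t=1.565, apex=2.999, x_land=54.184, impact vy=-7.666
  bounce: vy ← 0.62·7.666 = 4.753

1 3.576 20.293 25.281
2 2.523 7.801 43.122
3 1.565 2.999 54.184
final: 54.184 4.753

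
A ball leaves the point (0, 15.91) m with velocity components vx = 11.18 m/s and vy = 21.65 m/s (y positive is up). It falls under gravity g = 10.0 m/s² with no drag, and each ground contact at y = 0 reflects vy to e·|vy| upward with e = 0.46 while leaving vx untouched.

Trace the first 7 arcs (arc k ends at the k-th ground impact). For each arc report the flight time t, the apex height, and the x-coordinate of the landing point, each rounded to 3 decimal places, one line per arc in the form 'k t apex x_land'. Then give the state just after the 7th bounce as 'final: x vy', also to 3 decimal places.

Arc 1: start y=15.910, vy=21.650 → t=4.970, apex=39.346, x_land=55.567, impact vy=-28.052
  bounce: vy ← 0.46·28.052 = 12.904
Arc 2: start y=0.000, vy=12.904 → t=2.581, apex=8.326, x_land=84.420, impact vy=-12.904
  bounce: vy ← 0.46·12.904 = 5.936
Arc 3: start y=0.000, vy=5.936 → t=1.187, apex=1.762, x_land=97.693, impact vy=-5.936
  bounce: vy ← 0.46·5.936 = 2.730
Arc 4: start y=0.000, vy=2.730 → t=0.546, apex=0.373, x_land=103.798, impact vy=-2.730
  bounce: vy ← 0.46·2.730 = 1.256
Arc 5: start y=0.000, vy=1.256 → t=0.251, apex=0.079, x_land=106.607, impact vy=-1.256
  bounce: vy ← 0.46·1.256 = 0.578
Arc 6: start y=0.000, vy=0.578 → t=0.116, apex=0.017, x_land=107.899, impact vy=-0.578
  bounce: vy ← 0.46·0.578 = 0.266
Arc 7: start y=0.000, vy=0.266 → t=0.053, apex=0.004, x_land=108.493, impact vy=-0.266
  bounce: vy ← 0.46·0.266 = 0.122

1 4.970 39.346 55.567
2 2.581 8.326 84.420
3 1.187 1.762 97.693
4 0.546 0.373 103.798
5 0.251 0.079 106.607
6 0.116 0.017 107.899
7 0.053 0.004 108.493
final: 108.493 0.122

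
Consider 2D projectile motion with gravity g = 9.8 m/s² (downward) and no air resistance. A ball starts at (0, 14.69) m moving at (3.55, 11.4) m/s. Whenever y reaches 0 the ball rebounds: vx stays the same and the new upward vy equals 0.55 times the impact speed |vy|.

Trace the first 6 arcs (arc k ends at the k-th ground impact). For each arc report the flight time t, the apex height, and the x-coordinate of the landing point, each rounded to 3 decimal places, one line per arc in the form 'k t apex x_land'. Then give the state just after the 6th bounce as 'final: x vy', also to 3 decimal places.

Arc 1: start y=14.690, vy=11.400 → t=3.249, apex=21.321, x_land=11.535, impact vy=-20.442
  bounce: vy ← 0.55·20.442 = 11.243
Arc 2: start y=0.000, vy=11.243 → t=2.295, apex=6.449, x_land=19.680, impact vy=-11.243
  bounce: vy ← 0.55·11.243 = 6.184
Arc 3: start y=0.000, vy=6.184 → t=1.262, apex=1.951, x_land=24.160, impact vy=-6.184
  bounce: vy ← 0.55·6.184 = 3.401
Arc 4: start y=0.000, vy=3.401 → t=0.694, apex=0.590, x_land=26.624, impact vy=-3.401
  bounce: vy ← 0.55·3.401 = 1.871
Arc 5: start y=0.000, vy=1.871 → t=0.382, apex=0.179, x_land=27.980, impact vy=-1.871
  bounce: vy ← 0.55·1.871 = 1.029
Arc 6: start y=0.000, vy=1.029 → t=0.210, apex=0.054, x_land=28.725, impact vy=-1.029
  bounce: vy ← 0.55·1.029 = 0.566

1 3.249 21.321 11.535
2 2.295 6.449 19.680
3 1.262 1.951 24.160
4 0.694 0.590 26.624
5 0.382 0.179 27.980
6 0.210 0.054 28.725
final: 28.725 0.566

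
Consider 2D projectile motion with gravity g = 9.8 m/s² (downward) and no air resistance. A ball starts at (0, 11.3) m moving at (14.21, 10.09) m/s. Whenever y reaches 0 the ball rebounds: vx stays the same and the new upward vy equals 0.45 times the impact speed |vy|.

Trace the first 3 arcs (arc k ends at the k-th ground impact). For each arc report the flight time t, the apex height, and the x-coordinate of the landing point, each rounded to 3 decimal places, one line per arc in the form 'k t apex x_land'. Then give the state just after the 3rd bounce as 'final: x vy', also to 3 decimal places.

1 2.864 16.494 40.702
2 1.651 3.340 64.166
3 0.743 0.676 74.725
final: 74.725 1.638

Arc 1: start y=11.300, vy=10.090 → t=2.864, apex=16.494, x_land=40.702, impact vy=-17.980
  bounce: vy ← 0.45·17.980 = 8.091
Arc 2: start y=0.000, vy=8.091 → t=1.651, apex=3.340, x_land=64.166, impact vy=-8.091
  bounce: vy ← 0.45·8.091 = 3.641
Arc 3: start y=0.000, vy=3.641 → t=0.743, apex=0.676, x_land=74.725, impact vy=-3.641
  bounce: vy ← 0.45·3.641 = 1.638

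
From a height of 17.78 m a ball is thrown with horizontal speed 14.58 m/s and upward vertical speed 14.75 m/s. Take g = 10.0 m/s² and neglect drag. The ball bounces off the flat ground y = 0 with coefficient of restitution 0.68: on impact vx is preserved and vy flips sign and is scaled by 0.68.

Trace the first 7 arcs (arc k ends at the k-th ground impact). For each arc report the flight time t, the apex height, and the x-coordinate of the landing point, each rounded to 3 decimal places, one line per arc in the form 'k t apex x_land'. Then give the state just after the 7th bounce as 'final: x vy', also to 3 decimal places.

Arc 1: start y=17.780, vy=14.750 → t=3.869, apex=28.658, x_land=56.411, impact vy=-23.941
  bounce: vy ← 0.68·23.941 = 16.280
Arc 2: start y=0.000, vy=16.280 → t=3.256, apex=13.252, x_land=103.883, impact vy=-16.280
  bounce: vy ← 0.68·16.280 = 11.070
Arc 3: start y=0.000, vy=11.070 → t=2.214, apex=6.128, x_land=136.164, impact vy=-11.070
  bounce: vy ← 0.68·11.070 = 7.528
Arc 4: start y=0.000, vy=7.528 → t=1.506, apex=2.833, x_land=158.115, impact vy=-7.528
  bounce: vy ← 0.68·7.528 = 5.119
Arc 5: start y=0.000, vy=5.119 → t=1.024, apex=1.310, x_land=173.041, impact vy=-5.119
  bounce: vy ← 0.68·5.119 = 3.481
Arc 6: start y=0.000, vy=3.481 → t=0.696, apex=0.606, x_land=183.191, impact vy=-3.481
  bounce: vy ← 0.68·3.481 = 2.367
Arc 7: start y=0.000, vy=2.367 → t=0.473, apex=0.280, x_land=190.094, impact vy=-2.367
  bounce: vy ← 0.68·2.367 = 1.610

1 3.869 28.658 56.411
2 3.256 13.252 103.883
3 2.214 6.128 136.164
4 1.506 2.833 158.115
5 1.024 1.310 173.041
6 0.696 0.606 183.191
7 0.473 0.280 190.094
final: 190.094 1.610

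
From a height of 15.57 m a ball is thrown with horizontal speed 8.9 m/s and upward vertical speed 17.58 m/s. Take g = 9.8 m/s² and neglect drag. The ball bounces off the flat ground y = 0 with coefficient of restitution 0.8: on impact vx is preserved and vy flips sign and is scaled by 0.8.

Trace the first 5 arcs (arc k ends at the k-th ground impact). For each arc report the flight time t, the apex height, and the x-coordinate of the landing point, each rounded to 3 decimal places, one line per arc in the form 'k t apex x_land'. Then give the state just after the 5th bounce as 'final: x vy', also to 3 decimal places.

Arc 1: start y=15.570, vy=17.580 → t=4.323, apex=31.338, x_land=38.473, impact vy=-24.784
  bounce: vy ← 0.8·24.784 = 19.827
Arc 2: start y=0.000, vy=19.827 → t=4.046, apex=20.056, x_land=74.485, impact vy=-19.827
  bounce: vy ← 0.8·19.827 = 15.862
Arc 3: start y=0.000, vy=15.862 → t=3.237, apex=12.836, x_land=103.295, impact vy=-15.862
  bounce: vy ← 0.8·15.862 = 12.689
Arc 4: start y=0.000, vy=12.689 → t=2.590, apex=8.215, x_land=126.343, impact vy=-12.689
  bounce: vy ← 0.8·12.689 = 10.151
Arc 5: start y=0.000, vy=10.151 → t=2.072, apex=5.258, x_land=144.781, impact vy=-10.151
  bounce: vy ← 0.8·10.151 = 8.121

1 4.323 31.338 38.473
2 4.046 20.056 74.485
3 3.237 12.836 103.295
4 2.590 8.215 126.343
5 2.072 5.258 144.781
final: 144.781 8.121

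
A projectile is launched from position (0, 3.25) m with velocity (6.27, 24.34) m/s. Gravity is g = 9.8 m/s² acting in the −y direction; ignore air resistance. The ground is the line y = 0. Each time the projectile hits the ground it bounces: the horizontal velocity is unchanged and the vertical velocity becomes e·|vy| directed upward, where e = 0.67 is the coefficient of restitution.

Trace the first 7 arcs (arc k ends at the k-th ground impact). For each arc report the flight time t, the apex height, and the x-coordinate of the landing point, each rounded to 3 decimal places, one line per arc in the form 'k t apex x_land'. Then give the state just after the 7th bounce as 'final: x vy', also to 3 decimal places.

1 5.097 33.476 31.961
2 3.502 15.028 53.922
3 2.347 6.746 68.635
4 1.572 3.028 78.493
5 1.053 1.359 85.098
6 0.706 0.610 89.524
7 0.473 0.274 92.488
final: 92.488 1.552

Arc 1: start y=3.250, vy=24.340 → t=5.097, apex=33.476, x_land=31.961, impact vy=-25.615
  bounce: vy ← 0.67·25.615 = 17.162
Arc 2: start y=0.000, vy=17.162 → t=3.502, apex=15.028, x_land=53.922, impact vy=-17.162
  bounce: vy ← 0.67·17.162 = 11.499
Arc 3: start y=0.000, vy=11.499 → t=2.347, apex=6.746, x_land=68.635, impact vy=-11.499
  bounce: vy ← 0.67·11.499 = 7.704
Arc 4: start y=0.000, vy=7.704 → t=1.572, apex=3.028, x_land=78.493, impact vy=-7.704
  bounce: vy ← 0.67·7.704 = 5.162
Arc 5: start y=0.000, vy=5.162 → t=1.053, apex=1.359, x_land=85.098, impact vy=-5.162
  bounce: vy ← 0.67·5.162 = 3.458
Arc 6: start y=0.000, vy=3.458 → t=0.706, apex=0.610, x_land=89.524, impact vy=-3.458
  bounce: vy ← 0.67·3.458 = 2.317
Arc 7: start y=0.000, vy=2.317 → t=0.473, apex=0.274, x_land=92.488, impact vy=-2.317
  bounce: vy ← 0.67·2.317 = 1.552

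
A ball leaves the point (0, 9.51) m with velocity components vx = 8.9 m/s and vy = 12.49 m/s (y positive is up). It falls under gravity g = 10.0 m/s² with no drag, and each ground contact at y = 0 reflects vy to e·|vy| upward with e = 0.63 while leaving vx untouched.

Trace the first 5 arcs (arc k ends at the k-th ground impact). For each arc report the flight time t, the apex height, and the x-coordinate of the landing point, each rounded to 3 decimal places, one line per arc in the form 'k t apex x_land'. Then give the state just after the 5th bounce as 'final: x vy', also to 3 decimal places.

Arc 1: start y=9.510, vy=12.490 → t=3.110, apex=17.310, x_land=27.676, impact vy=-18.606
  bounce: vy ← 0.63·18.606 = 11.722
Arc 2: start y=0.000, vy=11.722 → t=2.344, apex=6.870, x_land=48.541, impact vy=-11.722
  bounce: vy ← 0.63·11.722 = 7.385
Arc 3: start y=0.000, vy=7.385 → t=1.477, apex=2.727, x_land=61.686, impact vy=-7.385
  bounce: vy ← 0.63·7.385 = 4.652
Arc 4: start y=0.000, vy=4.652 → t=0.930, apex=1.082, x_land=69.968, impact vy=-4.652
  bounce: vy ← 0.63·4.652 = 2.931
Arc 5: start y=0.000, vy=2.931 → t=0.586, apex=0.430, x_land=75.185, impact vy=-2.931
  bounce: vy ← 0.63·2.931 = 1.847

1 3.110 17.310 27.676
2 2.344 6.870 48.541
3 1.477 2.727 61.686
4 0.930 1.082 69.968
5 0.586 0.430 75.185
final: 75.185 1.847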